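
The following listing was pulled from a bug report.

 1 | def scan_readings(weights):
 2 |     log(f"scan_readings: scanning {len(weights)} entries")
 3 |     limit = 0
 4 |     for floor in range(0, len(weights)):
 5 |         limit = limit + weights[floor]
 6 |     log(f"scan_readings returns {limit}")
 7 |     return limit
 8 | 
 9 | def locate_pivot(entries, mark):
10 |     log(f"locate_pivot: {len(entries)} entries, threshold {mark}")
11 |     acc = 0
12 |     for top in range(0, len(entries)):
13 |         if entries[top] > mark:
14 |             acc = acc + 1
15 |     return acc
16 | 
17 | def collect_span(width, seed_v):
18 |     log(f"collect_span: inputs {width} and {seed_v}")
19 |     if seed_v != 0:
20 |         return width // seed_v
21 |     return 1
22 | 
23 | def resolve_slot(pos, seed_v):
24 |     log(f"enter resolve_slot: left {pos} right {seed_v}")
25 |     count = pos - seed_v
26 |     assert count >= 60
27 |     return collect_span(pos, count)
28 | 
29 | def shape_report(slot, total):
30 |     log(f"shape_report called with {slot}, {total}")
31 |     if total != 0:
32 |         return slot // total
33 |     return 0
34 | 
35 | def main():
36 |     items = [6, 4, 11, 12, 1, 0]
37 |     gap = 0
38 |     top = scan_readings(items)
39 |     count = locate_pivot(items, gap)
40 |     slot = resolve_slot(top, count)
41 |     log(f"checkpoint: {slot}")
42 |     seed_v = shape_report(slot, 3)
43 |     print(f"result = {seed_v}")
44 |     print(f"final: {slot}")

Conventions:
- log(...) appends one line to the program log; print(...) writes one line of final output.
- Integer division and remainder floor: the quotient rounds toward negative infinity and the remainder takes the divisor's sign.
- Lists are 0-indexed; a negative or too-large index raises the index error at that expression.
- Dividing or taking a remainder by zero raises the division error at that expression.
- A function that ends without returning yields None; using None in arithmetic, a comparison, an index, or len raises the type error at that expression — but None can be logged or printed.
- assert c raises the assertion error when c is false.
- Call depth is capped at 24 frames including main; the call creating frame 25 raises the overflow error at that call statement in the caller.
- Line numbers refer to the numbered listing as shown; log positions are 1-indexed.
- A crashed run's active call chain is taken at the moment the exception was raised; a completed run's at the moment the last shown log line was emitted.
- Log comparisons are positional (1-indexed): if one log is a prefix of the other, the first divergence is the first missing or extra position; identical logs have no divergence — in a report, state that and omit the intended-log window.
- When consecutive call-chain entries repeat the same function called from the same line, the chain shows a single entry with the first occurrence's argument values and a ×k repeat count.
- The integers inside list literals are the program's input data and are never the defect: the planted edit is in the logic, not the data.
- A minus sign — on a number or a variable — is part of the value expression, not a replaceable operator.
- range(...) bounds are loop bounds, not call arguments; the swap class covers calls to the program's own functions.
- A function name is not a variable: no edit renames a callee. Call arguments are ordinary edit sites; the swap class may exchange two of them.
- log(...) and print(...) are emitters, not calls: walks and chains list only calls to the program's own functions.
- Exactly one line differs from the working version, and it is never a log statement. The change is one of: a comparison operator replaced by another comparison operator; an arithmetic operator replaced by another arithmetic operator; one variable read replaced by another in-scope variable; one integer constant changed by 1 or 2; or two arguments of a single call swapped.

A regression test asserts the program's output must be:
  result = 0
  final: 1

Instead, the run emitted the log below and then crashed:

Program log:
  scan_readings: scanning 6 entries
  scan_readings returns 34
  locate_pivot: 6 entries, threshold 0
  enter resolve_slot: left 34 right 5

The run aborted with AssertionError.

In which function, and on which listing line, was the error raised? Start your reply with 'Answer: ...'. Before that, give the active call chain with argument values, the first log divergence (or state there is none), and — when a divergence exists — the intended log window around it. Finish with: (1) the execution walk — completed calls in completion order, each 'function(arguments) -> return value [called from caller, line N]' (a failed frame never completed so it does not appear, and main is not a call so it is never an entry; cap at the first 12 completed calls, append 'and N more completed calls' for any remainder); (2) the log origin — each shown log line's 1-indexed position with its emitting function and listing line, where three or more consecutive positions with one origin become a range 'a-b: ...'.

Answer: the error was raised in resolve_slot, line 26.
Core observation: The faulty run's log stops after 4 lines; the working version's next line would be 'collect_span: inputs 34 and 29'.
Call chain: main -> resolve_slot(34, 5) (called at line 40).
First divergence: position 5 (shown log ended at 4 lines; the working version continues: 'collect_span: inputs 34 and 29').
Intended log window:
  3: locate_pivot: 6 entries, threshold 0
  4: enter resolve_slot: left 34 right 5
  5: collect_span: inputs 34 and 29
  6: checkpoint: 1
Execution walk:
  scan_readings([6, 4, 11, 12, 1, 0]) -> 34  [called from main, line 38]
  locate_pivot([6, 4, 11, 12, 1, 0], 0) -> 5  [called from main, line 39]
Log origin:
  1: emitted by scan_readings (line 2)
  2: emitted by scan_readings (line 6)
  3: emitted by locate_pivot (line 10)
  4: emitted by resolve_slot (line 24)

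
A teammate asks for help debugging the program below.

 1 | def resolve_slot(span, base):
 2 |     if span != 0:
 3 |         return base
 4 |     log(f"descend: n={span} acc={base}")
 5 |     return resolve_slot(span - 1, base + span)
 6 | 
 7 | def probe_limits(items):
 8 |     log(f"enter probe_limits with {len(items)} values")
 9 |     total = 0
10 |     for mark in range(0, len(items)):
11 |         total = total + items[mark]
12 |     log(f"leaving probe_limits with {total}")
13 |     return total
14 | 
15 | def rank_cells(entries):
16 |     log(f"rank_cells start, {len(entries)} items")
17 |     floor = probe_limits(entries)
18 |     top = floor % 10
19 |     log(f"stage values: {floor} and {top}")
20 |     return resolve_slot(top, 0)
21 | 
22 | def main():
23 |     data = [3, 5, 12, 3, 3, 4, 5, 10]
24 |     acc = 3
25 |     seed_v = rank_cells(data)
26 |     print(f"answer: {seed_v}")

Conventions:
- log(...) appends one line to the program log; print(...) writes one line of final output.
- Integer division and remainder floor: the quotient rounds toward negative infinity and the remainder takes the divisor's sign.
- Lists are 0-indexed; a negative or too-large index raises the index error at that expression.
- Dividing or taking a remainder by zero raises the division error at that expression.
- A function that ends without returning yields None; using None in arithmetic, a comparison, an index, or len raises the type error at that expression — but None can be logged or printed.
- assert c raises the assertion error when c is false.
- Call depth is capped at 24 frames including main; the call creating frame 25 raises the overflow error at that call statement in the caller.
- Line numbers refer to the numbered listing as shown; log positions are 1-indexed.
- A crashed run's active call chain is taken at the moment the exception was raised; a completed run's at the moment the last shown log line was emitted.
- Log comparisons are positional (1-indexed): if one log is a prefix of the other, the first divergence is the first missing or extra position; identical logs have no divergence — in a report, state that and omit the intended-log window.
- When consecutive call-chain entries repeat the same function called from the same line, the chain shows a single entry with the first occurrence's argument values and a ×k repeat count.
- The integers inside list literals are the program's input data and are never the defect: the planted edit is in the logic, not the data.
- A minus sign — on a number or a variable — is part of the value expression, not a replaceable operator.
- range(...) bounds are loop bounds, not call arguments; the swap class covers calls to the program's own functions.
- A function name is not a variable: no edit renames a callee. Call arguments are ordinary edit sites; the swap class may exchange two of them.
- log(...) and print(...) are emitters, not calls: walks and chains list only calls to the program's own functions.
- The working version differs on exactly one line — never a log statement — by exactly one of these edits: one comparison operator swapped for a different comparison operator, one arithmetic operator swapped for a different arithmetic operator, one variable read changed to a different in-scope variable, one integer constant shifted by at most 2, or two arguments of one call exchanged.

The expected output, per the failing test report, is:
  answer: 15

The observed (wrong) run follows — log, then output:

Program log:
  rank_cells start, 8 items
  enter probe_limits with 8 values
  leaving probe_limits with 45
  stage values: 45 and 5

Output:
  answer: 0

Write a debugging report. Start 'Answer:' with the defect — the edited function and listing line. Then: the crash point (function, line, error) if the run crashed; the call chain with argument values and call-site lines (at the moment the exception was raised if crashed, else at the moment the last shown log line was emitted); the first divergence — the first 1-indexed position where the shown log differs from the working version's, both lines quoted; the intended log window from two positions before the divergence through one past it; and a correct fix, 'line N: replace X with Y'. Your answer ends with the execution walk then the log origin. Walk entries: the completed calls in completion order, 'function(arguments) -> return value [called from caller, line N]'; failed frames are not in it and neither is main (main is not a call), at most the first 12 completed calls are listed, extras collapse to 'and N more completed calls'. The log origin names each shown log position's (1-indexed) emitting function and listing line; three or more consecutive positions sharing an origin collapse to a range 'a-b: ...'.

Answer: the defect is in resolve_slot at line 2.
Key observation: A complete run would log 'descend: n=5 acc=0' next, but this one stopped at 4 lines.
Call chain: main -> rank_cells([3, 5, 12, 3, 3, 4, 5, 10]) (called at line 25).
First divergence: position 5; the shown log stops at 4 lines while the working version next logs 'descend: n=5 acc=0'.
Intended log window:
  3: leaving probe_limits with 45
  4: stage values: 45 and 5
  5: descend: n=5 acc=0
  6: descend: n=4 acc=5
Execution walk:
  probe_limits([3, 5, 12, 3, 3, 4, 5, 10]) -> 45  [called from rank_cells, line 17]
  resolve_slot(5, 0) -> 0  [called from rank_cells, line 20]
  rank_cells([3, 5, 12, 3, 3, 4, 5, 10]) -> 0  [called from main, line 25]
Origin of each log line:
  1: from rank_cells, line 16
  2: from probe_limits, line 8
  3: from probe_limits, line 12
  4: from rank_cells, line 19
A correct fix: line 2: replace `!=` with `<=`.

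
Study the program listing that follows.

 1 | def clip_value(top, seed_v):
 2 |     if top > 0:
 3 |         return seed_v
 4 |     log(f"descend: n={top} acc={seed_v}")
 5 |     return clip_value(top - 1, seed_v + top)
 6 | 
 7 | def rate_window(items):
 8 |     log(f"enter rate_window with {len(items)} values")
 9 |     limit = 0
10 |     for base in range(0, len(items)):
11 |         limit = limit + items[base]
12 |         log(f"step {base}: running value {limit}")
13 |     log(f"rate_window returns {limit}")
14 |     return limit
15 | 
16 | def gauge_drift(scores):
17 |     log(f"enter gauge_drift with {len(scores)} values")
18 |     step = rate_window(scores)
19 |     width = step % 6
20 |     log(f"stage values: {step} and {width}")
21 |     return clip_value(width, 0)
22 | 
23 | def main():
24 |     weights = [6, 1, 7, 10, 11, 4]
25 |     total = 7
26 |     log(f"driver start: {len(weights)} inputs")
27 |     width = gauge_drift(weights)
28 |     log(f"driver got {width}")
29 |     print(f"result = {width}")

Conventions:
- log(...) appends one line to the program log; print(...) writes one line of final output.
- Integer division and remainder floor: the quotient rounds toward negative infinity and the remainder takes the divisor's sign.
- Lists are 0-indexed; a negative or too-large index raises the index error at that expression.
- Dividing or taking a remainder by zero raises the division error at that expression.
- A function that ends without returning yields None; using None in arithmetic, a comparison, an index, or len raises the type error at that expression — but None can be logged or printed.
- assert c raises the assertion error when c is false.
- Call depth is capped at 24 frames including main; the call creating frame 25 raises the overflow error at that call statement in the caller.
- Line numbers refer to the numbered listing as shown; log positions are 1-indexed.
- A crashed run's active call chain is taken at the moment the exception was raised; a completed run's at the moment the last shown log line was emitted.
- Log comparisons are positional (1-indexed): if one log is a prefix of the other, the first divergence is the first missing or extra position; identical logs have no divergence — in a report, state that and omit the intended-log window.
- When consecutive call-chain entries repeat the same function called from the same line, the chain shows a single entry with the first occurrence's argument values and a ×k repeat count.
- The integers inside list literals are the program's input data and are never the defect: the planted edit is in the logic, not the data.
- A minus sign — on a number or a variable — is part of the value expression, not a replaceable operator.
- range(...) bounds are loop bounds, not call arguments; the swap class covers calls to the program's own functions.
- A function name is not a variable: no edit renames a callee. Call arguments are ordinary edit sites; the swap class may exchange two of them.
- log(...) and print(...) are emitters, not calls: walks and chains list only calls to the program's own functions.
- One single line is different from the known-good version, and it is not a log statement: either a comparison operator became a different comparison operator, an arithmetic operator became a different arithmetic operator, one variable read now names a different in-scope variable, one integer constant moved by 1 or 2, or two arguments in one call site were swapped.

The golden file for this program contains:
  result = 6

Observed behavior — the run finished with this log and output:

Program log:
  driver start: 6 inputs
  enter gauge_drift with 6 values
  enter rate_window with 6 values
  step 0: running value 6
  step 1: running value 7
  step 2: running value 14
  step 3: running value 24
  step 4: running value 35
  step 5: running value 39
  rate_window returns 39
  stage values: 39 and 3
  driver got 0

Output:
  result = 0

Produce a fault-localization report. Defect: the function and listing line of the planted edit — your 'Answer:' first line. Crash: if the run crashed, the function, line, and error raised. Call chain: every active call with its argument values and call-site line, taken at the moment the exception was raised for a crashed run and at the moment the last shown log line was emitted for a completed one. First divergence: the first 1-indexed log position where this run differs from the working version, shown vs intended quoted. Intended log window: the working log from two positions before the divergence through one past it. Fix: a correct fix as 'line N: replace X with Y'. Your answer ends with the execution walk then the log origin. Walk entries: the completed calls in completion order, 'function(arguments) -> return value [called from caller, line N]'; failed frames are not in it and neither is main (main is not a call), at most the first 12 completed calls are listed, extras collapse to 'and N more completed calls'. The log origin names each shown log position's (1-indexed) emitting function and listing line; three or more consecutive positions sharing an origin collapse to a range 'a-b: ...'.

Answer: the defect is in clip_value at line 2.
Key observation: Log line 12 is where behavior first shows: 'driver got 0' appears instead of 'descend: n=3 acc=0'.
Call chain: main.
First divergence: position 12; shown 'driver got 0' vs intended 'descend: n=3 acc=0'.
Intended log window:
  10: rate_window returns 39
  11: stage values: 39 and 3
  12: descend: n=3 acc=0
  13: descend: n=2 acc=3
Execution walk:
  rate_window([6, 1, 7, 10, 11, 4]) -> 39  [called from gauge_drift, line 18]
  clip_value(3, 0) -> 0  [called from gauge_drift, line 21]
  gauge_drift([6, 1, 7, 10, 11, 4]) -> 0  [called from main, line 27]
Log origin:
  1: from main, line 26
  2: from gauge_drift, line 17
  3: from rate_window, line 8
  4-9: from rate_window, line 12
  10: from rate_window, line 13
  11: from gauge_drift, line 20
  12: from main, line 28
A correct fix: line 2: replace `>` with `<=`.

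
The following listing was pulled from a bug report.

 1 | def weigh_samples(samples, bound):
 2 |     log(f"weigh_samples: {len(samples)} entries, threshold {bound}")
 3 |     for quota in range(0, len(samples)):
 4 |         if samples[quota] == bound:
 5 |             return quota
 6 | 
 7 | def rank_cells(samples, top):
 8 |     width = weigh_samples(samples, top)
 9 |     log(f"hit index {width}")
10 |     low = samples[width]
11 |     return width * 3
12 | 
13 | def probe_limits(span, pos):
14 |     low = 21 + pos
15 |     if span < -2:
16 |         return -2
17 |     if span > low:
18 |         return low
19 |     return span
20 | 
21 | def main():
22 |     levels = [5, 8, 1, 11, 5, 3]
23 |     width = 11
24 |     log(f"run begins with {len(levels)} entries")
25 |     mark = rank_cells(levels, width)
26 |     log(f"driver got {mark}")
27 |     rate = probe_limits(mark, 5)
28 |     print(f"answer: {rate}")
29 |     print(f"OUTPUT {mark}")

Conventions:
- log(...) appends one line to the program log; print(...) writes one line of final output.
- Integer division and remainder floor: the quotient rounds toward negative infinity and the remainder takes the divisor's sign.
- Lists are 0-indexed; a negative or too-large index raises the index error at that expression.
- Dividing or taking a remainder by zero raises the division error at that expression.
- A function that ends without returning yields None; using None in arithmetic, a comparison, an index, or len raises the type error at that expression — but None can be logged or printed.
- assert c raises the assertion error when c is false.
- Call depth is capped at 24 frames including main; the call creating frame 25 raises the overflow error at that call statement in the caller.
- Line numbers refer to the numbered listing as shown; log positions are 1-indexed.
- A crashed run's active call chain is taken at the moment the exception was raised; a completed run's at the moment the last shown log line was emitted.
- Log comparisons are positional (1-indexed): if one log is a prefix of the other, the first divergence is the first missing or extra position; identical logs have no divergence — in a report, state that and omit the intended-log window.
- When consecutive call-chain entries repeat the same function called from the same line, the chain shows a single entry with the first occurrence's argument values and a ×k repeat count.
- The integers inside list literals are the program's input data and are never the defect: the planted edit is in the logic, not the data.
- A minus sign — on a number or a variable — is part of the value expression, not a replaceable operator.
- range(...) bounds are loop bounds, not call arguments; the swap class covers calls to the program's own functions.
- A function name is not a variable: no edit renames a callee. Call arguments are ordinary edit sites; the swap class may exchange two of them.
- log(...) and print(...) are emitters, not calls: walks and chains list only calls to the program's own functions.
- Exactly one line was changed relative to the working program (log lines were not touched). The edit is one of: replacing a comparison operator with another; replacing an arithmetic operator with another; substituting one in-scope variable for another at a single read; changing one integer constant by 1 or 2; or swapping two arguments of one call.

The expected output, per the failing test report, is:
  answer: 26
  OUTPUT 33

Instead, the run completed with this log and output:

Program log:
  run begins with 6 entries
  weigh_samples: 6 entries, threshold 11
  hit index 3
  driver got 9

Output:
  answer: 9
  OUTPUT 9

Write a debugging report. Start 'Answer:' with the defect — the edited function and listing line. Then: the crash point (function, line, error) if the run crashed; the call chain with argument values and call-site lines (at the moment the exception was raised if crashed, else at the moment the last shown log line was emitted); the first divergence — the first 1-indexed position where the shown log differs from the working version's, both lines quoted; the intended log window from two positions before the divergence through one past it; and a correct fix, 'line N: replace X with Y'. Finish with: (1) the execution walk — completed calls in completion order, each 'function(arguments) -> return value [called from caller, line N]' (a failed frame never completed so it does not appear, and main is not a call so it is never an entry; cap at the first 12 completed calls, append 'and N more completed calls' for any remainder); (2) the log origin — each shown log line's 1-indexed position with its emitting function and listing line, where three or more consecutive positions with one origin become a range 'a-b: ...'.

Answer: the defect is in rank_cells at line 11.
Core observation: Log line 4 is where behavior first shows: 'driver got 9' appears instead of 'driver got 33'.
Call chain: main.
First divergence: at position 4 the run shows 'driver got 9' where the working version logs 'driver got 33'.
Intended log window:
  2: weigh_samples: 6 entries, threshold 11
  3: hit index 3
  4: driver got 33
Execution walk:
  weigh_samples([5, 8, 1, 11, 5, 3], 11) -> 3  [called from rank_cells, line 8]
  rank_cells([5, 8, 1, 11, 5, 3], 11) -> 9  [called from main, line 25]
  probe_limits(9, 5) -> 9  [called from main, line 27]
Log origins:
  1: logged in main at line 24
  2: logged in weigh_samples at line 2
  3: logged in rank_cells at line 9
  4: logged in main at line 26
A correct fix: line 11: replace `width` with `low`.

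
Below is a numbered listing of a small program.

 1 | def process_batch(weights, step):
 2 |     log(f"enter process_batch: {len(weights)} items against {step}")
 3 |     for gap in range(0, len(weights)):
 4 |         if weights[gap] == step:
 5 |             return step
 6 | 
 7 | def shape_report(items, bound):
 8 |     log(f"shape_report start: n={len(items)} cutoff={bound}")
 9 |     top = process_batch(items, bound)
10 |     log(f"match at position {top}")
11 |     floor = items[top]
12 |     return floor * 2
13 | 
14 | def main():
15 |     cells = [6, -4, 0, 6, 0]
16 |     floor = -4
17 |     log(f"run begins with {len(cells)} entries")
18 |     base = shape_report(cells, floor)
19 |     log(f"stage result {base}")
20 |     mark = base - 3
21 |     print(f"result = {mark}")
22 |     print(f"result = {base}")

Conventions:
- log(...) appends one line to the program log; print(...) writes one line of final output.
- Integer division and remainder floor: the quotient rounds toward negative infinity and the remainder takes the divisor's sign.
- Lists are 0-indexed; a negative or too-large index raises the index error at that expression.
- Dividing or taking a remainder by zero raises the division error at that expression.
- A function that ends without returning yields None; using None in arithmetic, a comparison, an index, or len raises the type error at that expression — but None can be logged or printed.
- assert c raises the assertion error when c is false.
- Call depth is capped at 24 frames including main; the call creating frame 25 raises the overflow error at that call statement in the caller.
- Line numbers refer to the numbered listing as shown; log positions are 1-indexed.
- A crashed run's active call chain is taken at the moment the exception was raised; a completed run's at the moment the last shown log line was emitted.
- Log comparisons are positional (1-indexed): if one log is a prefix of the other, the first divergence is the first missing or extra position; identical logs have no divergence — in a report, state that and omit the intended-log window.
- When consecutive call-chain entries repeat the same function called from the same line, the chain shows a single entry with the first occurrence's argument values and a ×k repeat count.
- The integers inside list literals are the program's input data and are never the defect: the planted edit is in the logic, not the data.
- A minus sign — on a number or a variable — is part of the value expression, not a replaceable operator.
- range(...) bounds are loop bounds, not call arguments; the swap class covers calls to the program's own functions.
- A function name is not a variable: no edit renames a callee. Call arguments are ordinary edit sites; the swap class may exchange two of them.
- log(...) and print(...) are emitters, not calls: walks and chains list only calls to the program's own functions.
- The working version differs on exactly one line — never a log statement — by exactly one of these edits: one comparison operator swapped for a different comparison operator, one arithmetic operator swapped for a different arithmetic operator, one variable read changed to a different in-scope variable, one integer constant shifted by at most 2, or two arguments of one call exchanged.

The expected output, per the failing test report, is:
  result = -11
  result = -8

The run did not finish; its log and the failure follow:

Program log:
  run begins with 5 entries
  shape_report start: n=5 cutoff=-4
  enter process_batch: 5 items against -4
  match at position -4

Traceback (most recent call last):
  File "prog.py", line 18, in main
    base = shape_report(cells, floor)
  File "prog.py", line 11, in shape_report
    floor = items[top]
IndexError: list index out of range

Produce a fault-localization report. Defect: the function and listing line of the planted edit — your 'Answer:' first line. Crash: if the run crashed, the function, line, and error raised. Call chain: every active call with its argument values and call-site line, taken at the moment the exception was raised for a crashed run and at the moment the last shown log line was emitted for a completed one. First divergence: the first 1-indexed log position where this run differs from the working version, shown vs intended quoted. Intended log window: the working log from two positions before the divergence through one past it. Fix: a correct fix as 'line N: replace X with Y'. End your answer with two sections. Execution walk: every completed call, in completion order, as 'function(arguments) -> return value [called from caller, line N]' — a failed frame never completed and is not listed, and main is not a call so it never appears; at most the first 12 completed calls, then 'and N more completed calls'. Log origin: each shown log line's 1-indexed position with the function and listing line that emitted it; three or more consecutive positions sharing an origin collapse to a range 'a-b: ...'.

Answer: the defect is in process_batch at line 5.
Key observation: At log position 4 the runs split — shown 'match at position -4', but the working version logs 'match at position 1'.
Crash: shape_report, line 11, IndexError.
Call chain: main -> shape_report([6, -4, 0, 6, 0], -4) (called at line 18).
First divergence: position 4 — the shown line 'match at position -4' should read 'match at position 1'.
Intended log window:
  2: shape_report start: n=5 cutoff=-4
  3: enter process_batch: 5 items against -4
  4: match at position 1
  5: stage result -8
Execution walk:
  process_batch([6, -4, 0, 6, 0], -4) -> -4  [called from shape_report, line 9]
Log line origins:
  1: emitted by main (line 17)
  2: emitted by shape_report (line 8)
  3: emitted by process_batch (line 2)
  4: emitted by shape_report (line 10)
A correct fix: line 5: replace `step` with `gap`.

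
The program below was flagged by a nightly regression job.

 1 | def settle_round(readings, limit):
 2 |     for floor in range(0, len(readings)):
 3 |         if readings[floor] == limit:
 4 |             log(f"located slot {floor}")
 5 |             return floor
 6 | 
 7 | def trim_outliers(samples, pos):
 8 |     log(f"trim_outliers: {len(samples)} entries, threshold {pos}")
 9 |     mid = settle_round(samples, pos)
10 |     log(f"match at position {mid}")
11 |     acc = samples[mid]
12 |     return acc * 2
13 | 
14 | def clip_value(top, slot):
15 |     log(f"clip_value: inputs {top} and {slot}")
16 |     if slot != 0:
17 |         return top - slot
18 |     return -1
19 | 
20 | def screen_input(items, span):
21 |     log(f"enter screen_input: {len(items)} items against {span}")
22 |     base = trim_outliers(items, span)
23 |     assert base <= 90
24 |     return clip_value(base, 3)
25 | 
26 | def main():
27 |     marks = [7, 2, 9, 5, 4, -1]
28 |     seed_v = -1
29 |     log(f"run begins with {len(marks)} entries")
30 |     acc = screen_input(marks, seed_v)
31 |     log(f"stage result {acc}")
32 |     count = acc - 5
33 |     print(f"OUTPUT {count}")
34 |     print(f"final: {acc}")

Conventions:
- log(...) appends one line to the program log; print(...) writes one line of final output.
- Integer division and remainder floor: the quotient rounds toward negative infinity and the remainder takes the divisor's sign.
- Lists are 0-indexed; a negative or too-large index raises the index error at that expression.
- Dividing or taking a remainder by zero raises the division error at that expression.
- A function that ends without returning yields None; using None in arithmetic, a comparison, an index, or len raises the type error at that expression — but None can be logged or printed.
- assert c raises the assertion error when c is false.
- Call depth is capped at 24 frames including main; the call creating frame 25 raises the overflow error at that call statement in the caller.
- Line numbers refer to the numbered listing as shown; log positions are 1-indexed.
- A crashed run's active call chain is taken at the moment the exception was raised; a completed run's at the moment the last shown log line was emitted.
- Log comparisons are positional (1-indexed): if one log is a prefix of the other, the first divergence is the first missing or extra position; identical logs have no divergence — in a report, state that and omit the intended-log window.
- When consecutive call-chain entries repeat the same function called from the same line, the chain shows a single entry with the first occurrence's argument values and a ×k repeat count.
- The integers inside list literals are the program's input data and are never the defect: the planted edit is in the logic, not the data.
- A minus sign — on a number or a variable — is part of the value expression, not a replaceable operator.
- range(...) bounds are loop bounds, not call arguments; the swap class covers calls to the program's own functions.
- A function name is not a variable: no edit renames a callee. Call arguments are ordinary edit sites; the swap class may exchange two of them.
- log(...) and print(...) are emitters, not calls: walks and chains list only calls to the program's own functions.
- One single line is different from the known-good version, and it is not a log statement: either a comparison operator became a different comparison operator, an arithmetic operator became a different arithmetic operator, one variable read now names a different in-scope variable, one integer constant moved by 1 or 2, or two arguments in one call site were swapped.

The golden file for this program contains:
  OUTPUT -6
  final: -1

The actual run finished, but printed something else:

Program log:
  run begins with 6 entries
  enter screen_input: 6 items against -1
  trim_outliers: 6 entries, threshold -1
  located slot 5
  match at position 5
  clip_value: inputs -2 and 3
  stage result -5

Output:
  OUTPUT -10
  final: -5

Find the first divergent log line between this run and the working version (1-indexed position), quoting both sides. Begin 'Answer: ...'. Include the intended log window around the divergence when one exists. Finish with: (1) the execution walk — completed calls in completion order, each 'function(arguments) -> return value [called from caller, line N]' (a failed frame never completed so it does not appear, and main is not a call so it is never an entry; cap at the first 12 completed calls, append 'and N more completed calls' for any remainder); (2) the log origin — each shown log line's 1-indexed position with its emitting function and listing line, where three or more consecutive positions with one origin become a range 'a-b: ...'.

Answer: at position 7 the run shows 'stage result -5' where the working version logs 'stage result -1'.
Intended log window:
  5: match at position 5
  6: clip_value: inputs -2 and 3
  7: stage result -1
Execution walk:
  settle_round([7, 2, 9, 5, 4, -1], -1) -> 5  [called from trim_outliers, line 9]
  trim_outliers([7, 2, 9, 5, 4, -1], -1) -> -2  [called from screen_input, line 22]
  clip_value(-2, 3) -> -5  [called from screen_input, line 24]
  screen_input([7, 2, 9, 5, 4, -1], -1) -> -5  [called from main, line 30]
Log origins:
  1: from main, line 29
  2: from screen_input, line 21
  3: from trim_outliers, line 8
  4: from settle_round, line 4
  5: from trim_outliers, line 10
  6: from clip_value, line 15
  7: from main, line 31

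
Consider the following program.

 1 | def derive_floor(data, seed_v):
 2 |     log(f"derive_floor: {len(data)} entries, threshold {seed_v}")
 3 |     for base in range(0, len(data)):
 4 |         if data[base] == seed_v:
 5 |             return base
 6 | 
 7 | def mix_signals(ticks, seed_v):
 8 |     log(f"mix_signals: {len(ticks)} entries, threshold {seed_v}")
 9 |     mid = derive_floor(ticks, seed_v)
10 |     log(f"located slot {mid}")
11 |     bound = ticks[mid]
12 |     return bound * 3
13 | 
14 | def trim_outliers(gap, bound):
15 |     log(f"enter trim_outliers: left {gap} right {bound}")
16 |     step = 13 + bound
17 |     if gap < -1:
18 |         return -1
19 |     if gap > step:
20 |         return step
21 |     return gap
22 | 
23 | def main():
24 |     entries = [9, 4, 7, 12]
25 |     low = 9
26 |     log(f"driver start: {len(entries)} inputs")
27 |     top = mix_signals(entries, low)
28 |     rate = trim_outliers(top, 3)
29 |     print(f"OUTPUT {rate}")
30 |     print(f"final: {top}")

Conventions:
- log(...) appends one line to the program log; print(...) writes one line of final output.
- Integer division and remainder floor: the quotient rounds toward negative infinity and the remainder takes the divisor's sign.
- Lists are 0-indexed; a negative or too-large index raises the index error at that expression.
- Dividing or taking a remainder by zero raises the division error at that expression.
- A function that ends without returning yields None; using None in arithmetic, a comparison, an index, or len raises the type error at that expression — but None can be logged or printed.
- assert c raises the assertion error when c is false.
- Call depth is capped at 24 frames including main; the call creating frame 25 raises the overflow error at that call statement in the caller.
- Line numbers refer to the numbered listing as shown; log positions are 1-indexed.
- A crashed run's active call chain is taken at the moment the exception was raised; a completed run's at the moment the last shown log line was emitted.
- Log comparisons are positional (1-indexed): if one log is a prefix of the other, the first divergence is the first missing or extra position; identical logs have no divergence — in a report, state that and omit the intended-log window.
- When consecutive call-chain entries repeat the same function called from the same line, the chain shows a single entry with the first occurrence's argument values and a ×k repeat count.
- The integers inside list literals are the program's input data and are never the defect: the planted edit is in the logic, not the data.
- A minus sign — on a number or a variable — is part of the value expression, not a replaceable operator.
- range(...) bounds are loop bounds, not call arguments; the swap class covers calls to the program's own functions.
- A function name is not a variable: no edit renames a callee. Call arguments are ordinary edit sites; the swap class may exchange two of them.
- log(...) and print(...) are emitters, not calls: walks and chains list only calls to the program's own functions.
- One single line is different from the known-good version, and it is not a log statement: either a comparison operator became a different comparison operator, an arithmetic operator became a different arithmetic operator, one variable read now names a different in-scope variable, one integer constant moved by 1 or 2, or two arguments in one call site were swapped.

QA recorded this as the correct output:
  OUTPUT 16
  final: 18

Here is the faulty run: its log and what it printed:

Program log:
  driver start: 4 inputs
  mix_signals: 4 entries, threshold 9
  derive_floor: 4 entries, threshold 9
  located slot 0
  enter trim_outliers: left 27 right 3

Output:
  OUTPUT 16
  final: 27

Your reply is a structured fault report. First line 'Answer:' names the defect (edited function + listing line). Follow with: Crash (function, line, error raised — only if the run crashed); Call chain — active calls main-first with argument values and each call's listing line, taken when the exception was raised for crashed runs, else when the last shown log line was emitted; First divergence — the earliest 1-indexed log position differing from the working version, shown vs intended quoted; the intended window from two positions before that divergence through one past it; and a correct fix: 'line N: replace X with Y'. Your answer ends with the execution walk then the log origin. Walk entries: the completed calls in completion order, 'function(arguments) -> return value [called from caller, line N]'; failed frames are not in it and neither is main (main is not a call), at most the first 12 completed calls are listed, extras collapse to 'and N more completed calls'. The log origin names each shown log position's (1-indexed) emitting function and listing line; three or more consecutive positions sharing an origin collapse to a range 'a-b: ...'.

Answer: the defect is in mix_signals at line 12.
Core observation: Everything matches until log position 5, which reads 'enter trim_outliers: left 27 right 3' in place of 'enter trim_outliers: left 18 right 3'.
Call chain: main -> trim_outliers(27, 3) (called at line 28).
First divergence: position 5 — shown 'enter trim_outliers: left 27 right 3', intended 'enter trim_outliers: left 18 right 3'.
Intended log window:
  3: derive_floor: 4 entries, threshold 9
  4: located slot 0
  5: enter trim_outliers: left 18 right 3
Execution walk:
  derive_floor([9, 4, 7, 12], 9) -> 0  [called from mix_signals, line 9]
  mix_signals([9, 4, 7, 12], 9) -> 27  [called from main, line 27]
  trim_outliers(27, 3) -> 16  [called from main, line 28]
Origin of each log line:
  1: from main, line 26
  2: from mix_signals, line 8
  3: from derive_floor, line 2
  4: from mix_signals, line 10
  5: from trim_outliers, line 15
A correct fix: line 12: replace `3` with `2`.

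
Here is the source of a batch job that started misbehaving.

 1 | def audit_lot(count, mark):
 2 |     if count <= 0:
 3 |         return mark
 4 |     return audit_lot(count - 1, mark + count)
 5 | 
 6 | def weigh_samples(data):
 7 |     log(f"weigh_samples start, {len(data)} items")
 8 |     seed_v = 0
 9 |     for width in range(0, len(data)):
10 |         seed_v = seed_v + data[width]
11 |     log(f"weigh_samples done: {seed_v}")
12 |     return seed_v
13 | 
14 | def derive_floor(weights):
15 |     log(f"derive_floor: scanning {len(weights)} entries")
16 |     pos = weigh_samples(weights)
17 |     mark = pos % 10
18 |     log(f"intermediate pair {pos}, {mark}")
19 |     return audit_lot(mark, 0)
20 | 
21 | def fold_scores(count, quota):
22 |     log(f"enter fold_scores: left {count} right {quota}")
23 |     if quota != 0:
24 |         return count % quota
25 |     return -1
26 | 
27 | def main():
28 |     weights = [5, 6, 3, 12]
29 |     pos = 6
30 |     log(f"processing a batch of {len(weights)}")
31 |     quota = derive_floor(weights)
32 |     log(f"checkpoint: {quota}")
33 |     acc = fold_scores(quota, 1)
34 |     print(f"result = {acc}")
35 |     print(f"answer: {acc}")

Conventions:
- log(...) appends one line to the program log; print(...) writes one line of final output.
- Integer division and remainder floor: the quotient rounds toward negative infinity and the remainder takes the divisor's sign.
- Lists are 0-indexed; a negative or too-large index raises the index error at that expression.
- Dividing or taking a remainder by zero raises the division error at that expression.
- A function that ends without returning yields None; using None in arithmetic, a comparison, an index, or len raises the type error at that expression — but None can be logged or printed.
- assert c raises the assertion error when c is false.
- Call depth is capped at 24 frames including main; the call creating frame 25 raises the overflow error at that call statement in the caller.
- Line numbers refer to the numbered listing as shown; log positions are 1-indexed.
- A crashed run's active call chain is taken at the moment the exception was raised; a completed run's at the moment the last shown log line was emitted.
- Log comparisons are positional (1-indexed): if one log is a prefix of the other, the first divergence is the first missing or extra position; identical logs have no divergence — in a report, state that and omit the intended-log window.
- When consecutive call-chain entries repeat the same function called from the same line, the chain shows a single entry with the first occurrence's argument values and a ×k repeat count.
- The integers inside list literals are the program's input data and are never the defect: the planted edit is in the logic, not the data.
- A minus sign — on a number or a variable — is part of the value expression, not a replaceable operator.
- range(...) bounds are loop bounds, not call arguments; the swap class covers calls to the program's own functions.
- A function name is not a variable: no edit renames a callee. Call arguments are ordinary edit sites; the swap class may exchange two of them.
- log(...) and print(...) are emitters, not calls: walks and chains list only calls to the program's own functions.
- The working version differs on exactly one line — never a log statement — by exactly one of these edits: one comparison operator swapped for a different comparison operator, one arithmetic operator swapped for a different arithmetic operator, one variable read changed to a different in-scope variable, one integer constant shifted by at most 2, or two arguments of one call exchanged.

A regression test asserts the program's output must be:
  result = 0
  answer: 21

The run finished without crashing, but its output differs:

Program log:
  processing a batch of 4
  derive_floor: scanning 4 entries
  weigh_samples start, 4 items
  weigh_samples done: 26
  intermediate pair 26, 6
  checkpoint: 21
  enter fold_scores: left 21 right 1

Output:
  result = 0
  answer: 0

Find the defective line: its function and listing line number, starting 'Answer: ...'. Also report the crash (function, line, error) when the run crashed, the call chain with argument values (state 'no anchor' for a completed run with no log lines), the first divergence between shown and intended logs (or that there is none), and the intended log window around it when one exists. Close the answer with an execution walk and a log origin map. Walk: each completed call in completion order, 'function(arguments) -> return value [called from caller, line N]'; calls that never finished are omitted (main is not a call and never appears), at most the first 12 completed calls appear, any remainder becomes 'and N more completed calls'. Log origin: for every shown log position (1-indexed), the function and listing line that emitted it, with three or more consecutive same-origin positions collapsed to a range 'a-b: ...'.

Answer: the defect is in main at line 35.
Core observation: Every logged value matches the working version; the printed result is what differs.
Call chain: main -> fold_scores(21, 1) (called at line 33).
First divergence: none — the logs agree in full.
Execution walk:
  weigh_samples([5, 6, 3, 12]) -> 26  [called from derive_floor, line 16]
  audit_lot(0, 21) -> 21  [called from audit_lot, line 4]
  audit_lot(1, 20) -> 21  [called from audit_lot, line 4]
  audit_lot(2, 18) -> 21  [called from audit_lot, line 4]
  audit_lot(3, 15) -> 21  [called from audit_lot, line 4]
  audit_lot(4, 11) -> 21  [called from audit_lot, line 4]
  audit_lot(5, 6) -> 21  [called from audit_lot, line 4]
  audit_lot(6, 0) -> 21  [called from derive_floor, line 19]
  derive_floor([5, 6, 3, 12]) -> 21  [called from main, line 31]
  fold_scores(21, 1) -> 0  [called from main, line 33]
Log origin:
  1: logged in main at line 30
  2: logged in derive_floor at line 15
  3: logged in weigh_samples at line 7
  4: logged in weigh_samples at line 11
  5: logged in derive_floor at line 18
  6: logged in main at line 32
  7: logged in fold_scores at line 22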